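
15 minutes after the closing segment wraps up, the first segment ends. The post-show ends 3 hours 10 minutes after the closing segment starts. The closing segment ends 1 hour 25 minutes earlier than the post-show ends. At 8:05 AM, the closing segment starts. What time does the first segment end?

The post-show ends at 8:05 AM + 190 min = 11:15 AM.
The closing segment ends at 11:15 AM − 85 min = 9:50 AM.
The first segment ends at 9:50 AM + 15 min = 10:05 AM.

10:05 AM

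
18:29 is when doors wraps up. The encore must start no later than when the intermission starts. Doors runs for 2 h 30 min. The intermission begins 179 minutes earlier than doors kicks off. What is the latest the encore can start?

13:00

Doors starts at 18:29 − 150 min = 15:59.
The intermission starts at 15:59 − 179 min = 13:00.
The encore is bounded by the intermission, so the latest it can start is 13:00.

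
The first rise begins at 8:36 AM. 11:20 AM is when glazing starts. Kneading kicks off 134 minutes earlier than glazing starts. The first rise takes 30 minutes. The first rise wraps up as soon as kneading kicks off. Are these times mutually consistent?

Yes

Kneading starts at 11:20 AM − 134 min = 9:06 AM.
So the first rise ends at 9:06 AM.
The first rise starts at 9:06 AM − 30 min = 8:36 AM.
That matches the stated 8:36 AM, so the schedule is consistent.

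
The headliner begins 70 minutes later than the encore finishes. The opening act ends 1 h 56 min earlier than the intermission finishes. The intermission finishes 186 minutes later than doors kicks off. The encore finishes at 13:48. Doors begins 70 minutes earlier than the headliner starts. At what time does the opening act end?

The headliner starts at 13:48 + 70 min = 14:58.
Doors starts at 14:58 − 70 min = 13:48.
The intermission ends at 13:48 + 186 min = 16:54.
The opening act ends at 16:54 − 116 min = 14:58.

14:58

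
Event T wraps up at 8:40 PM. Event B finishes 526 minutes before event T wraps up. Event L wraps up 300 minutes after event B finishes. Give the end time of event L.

Event B ends at 8:40 PM − 526 min = 11:54 AM.
Event L ends at 11:54 AM + 300 min = 4:54 PM.

4:54 PM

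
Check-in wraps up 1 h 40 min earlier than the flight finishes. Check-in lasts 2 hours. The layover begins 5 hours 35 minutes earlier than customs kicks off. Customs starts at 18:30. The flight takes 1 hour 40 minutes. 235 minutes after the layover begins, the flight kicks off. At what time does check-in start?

The layover starts at 18:30 − 335 min = 12:55.
The flight starts at 12:55 + 235 min = 16:50.
The flight ends at 16:50 + 100 min = 18:30.
Check-in ends at 18:30 − 100 min = 16:50.
Check-in starts at 16:50 − 120 min = 14:50.

14:50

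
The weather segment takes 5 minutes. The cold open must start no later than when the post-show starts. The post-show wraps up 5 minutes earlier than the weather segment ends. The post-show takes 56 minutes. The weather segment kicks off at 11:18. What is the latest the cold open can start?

10:22

The weather segment ends at 11:18 + 5 min = 11:23.
The post-show ends at 11:23 − 5 min = 11:18.
The post-show starts at 11:18 − 56 min = 10:22.
The cold open is bounded by the post-show, so the latest it can start is 10:22.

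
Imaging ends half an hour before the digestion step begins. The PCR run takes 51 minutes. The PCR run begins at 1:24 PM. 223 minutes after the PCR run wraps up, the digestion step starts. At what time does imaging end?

5:28 PM

The PCR run ends at 1:24 PM + 51 min = 2:15 PM.
The digestion step starts at 2:15 PM + 223 min = 5:58 PM.
Imaging ends at 5:58 PM − 30 min = 5:28 PM.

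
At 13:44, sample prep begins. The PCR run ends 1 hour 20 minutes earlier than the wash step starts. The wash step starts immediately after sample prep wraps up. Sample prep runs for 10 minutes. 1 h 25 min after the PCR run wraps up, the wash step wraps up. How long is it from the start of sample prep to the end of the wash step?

15 minutes

Sample prep ends at 13:44 + 10 min = 13:54.
So the wash step starts at 13:54.
The PCR run ends at 13:54 − 80 min = 12:34.
The wash step ends at 12:34 + 85 min = 13:59.
From 13:44 to 13:59 is 15 minutes.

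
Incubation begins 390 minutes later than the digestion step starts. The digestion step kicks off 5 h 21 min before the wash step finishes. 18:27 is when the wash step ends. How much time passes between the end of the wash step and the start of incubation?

The digestion step starts at 18:27 − 321 min = 13:06.
Incubation starts at 13:06 + 390 min = 19:36.
From 18:27 to 19:36 is 69 minutes.

69 minutes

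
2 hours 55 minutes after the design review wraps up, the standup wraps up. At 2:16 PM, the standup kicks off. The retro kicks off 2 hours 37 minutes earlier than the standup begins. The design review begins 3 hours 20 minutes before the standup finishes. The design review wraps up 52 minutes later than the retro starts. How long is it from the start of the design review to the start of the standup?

The retro starts at 2:16 PM − 157 min = 11:39 AM.
The design review ends at 11:39 AM + 52 min = 12:31 PM.
The standup ends at 12:31 PM + 175 min = 3:26 PM.
The design review starts at 3:26 PM − 200 min = 12:06 PM.
From 12:06 PM to 2:16 PM is 2 h 10 min.

2 h 10 min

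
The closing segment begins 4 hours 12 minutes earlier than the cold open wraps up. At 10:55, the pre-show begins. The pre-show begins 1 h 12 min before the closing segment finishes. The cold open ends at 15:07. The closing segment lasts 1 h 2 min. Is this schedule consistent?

No

The closing segment starts at 15:07 − 252 min = 10:55.
The closing segment ends at 10:55 + 62 min = 11:57.
The pre-show starts at 11:57 − 72 min = 10:45.
But the pre-show is also said to start at 10:55 — a 10-minute conflict.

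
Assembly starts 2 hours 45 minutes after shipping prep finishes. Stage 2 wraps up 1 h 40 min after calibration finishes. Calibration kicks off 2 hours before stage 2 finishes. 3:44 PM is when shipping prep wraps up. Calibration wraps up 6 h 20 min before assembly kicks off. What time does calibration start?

11:49 AM

Assembly starts at 3:44 PM + 165 min = 6:29 PM.
Calibration ends at 6:29 PM − 380 min = 12:09 PM.
Stage 2 ends at 12:09 PM + 100 min = 1:49 PM.
Calibration starts at 1:49 PM − 120 min = 11:49 AM.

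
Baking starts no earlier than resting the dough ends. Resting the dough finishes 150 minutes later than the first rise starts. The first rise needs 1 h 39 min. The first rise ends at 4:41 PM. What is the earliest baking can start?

5:32 PM

The first rise starts at 4:41 PM − 99 min = 3:02 PM.
Resting the dough ends at 3:02 PM + 150 min = 5:32 PM.
Baking is bounded by resting the dough, so the earliest it can start is 5:32 PM.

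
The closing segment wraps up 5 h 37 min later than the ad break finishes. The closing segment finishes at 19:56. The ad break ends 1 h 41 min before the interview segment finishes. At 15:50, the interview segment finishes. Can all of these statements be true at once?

No

The ad break ends at 15:50 − 101 min = 14:09.
The closing segment ends at 14:09 + 337 min = 19:46.
But the closing segment is also said to end at 19:56 — a 10-minute conflict.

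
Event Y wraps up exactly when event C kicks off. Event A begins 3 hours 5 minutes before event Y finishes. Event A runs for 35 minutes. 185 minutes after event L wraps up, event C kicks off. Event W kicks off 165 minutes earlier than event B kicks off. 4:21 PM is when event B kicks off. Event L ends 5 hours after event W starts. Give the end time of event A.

7:11 PM

Event W starts at 4:21 PM − 165 min = 1:36 PM.
Event L ends at 1:36 PM + 300 min = 6:36 PM.
Event C starts at 6:36 PM + 185 min = 9:41 PM.
So event Y ends at 9:41 PM.
Event A starts at 9:41 PM − 185 min = 6:36 PM.
Event A ends at 6:36 PM + 35 min = 7:11 PM.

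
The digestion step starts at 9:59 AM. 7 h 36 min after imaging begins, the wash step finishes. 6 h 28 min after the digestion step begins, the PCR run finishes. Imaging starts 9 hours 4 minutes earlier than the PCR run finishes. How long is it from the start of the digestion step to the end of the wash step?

The PCR run ends at 9:59 AM + 388 min = 4:27 PM.
Imaging starts at 4:27 PM − 544 min = 7:23 AM.
The wash step ends at 7:23 AM + 456 min = 2:59 PM.
From 9:59 AM to 2:59 PM is 5 hours.

5 hours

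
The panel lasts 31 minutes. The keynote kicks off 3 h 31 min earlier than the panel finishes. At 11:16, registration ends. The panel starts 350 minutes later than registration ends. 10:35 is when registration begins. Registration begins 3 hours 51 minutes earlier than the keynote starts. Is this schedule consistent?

The panel starts at 11:16 + 350 min = 17:06.
The panel ends at 17:06 + 31 min = 17:37.
The keynote starts at 17:37 − 211 min = 14:06.
Registration starts at 14:06 − 231 min = 10:15.
But registration is also said to start at 10:35 — a 20-minute conflict.

No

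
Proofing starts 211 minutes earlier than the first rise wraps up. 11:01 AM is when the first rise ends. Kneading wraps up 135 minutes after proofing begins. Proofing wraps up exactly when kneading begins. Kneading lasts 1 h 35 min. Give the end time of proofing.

Proofing starts at 11:01 AM − 211 min = 7:30 AM.
Kneading ends at 7:30 AM + 135 min = 9:45 AM.
Kneading starts at 9:45 AM − 95 min = 8:10 AM.
So proofing ends at 8:10 AM.

8:10 AM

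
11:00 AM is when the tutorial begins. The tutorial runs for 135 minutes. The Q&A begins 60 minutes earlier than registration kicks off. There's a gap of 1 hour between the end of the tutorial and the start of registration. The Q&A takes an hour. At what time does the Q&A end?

2:15 PM

The tutorial ends at 11:00 AM + 135 min = 1:15 PM.
Registration starts at 1:15 PM + 60 min = 2:15 PM.
The Q&A starts at 2:15 PM − 60 min = 1:15 PM.
The Q&A ends at 1:15 PM + 60 min = 2:15 PM.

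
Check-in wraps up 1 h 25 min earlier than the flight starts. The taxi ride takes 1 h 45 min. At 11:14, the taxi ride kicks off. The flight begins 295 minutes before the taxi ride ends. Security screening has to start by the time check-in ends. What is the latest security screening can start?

The taxi ride ends at 11:14 + 105 min = 12:59.
The flight starts at 12:59 − 295 min = 08:04.
Check-in ends at 08:04 − 85 min = 06:39.
Security screening is bounded by check-in, so the latest it can start is 06:39.

06:39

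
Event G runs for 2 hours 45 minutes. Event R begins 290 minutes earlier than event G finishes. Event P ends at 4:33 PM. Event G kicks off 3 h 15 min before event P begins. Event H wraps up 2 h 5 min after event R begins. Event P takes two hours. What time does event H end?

Event P starts at 4:33 PM − 120 min = 2:33 PM.
Event G starts at 2:33 PM − 195 min = 11:18 AM.
Event G ends at 11:18 AM + 165 min = 2:03 PM.
Event R starts at 2:03 PM − 290 min = 9:13 AM.
Event H ends at 9:13 AM + 125 min = 11:18 AM.

11:18 AM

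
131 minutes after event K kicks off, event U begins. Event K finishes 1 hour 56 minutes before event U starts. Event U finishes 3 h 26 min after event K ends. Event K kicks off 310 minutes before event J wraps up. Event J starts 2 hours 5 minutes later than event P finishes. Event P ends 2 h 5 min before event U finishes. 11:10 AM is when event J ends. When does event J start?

Event K starts at 11:10 AM − 310 min = 6:00 AM.
Event U starts at 6:00 AM + 131 min = 8:11 AM.
Event K ends at 8:11 AM − 116 min = 6:15 AM.
Event U ends at 6:15 AM + 206 min = 9:41 AM.
Event P ends at 9:41 AM − 125 min = 7:36 AM.
Event J starts at 7:36 AM + 125 min = 9:41 AM.

9:41 AM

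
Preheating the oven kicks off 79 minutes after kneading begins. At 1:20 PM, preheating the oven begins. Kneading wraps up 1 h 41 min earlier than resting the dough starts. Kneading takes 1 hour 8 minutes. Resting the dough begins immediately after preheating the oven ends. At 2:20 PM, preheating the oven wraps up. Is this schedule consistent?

No

Resting the dough starts at 2:20 PM.
Kneading ends at 2:20 PM − 101 min = 12:39 PM.
Kneading starts at 12:39 PM − 68 min = 11:31 AM.
Preheating the oven starts at 11:31 AM + 79 min = 12:50 PM.
But preheating the oven is also said to start at 1:20 PM — a 30-minute conflict.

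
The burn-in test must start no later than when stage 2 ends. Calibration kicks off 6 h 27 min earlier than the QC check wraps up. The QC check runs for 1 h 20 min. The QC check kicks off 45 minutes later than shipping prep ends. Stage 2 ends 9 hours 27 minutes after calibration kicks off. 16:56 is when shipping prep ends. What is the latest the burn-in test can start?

The QC check starts at 16:56 + 45 min = 17:41.
The QC check ends at 17:41 + 80 min = 19:01.
Calibration starts at 19:01 − 387 min = 12:34.
Stage 2 ends at 12:34 + 567 min = 22:01.
The burn-in test is bounded by stage 2, so the latest it can start is 22:01.

22:01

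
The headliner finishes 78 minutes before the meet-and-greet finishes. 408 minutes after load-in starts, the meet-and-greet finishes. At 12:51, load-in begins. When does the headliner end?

18:21

The meet-and-greet ends at 12:51 + 408 min = 19:39.
The headliner ends at 19:39 − 78 min = 18:21.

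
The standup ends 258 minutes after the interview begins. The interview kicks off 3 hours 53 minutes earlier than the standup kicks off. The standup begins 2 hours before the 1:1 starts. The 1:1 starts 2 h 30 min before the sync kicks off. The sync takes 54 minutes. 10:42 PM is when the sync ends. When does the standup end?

The sync starts at 10:42 PM − 54 min = 9:48 PM.
The 1:1 starts at 9:48 PM − 150 min = 7:18 PM.
The standup starts at 7:18 PM − 120 min = 5:18 PM.
The interview starts at 5:18 PM − 233 min = 1:25 PM.
The standup ends at 1:25 PM + 258 min = 5:43 PM.

5:43 PM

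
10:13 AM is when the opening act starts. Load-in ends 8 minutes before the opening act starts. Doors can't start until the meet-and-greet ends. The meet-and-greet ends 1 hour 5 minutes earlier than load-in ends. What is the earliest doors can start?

9:00 AM

Load-in ends at 10:13 AM − 8 min = 10:05 AM.
The meet-and-greet ends at 10:05 AM − 65 min = 9:00 AM.
Doors is bounded by the meet-and-greet, so the earliest it can start is 9:00 AM.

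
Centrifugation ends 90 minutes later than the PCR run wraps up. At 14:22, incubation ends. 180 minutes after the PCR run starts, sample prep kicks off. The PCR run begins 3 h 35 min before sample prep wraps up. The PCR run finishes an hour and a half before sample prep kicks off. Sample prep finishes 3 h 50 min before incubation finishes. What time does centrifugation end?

Sample prep ends at 14:22 − 230 min = 10:32.
The PCR run starts at 10:32 − 215 min = 06:57.
Sample prep starts at 06:57 + 180 min = 09:57.
The PCR run ends at 09:57 − 90 min = 08:27.
Centrifugation ends at 08:27 + 90 min = 09:57.

09:57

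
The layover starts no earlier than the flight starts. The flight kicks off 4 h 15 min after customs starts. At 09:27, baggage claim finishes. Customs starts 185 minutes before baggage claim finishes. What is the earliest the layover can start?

10:37

Customs starts at 09:27 − 185 min = 06:22.
The flight starts at 06:22 + 255 min = 10:37.
The layover is bounded by the flight, so the earliest it can start is 10:37.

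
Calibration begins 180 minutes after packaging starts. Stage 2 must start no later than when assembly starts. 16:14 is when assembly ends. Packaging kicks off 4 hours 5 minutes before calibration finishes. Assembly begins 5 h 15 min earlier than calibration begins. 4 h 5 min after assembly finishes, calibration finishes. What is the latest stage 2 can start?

13:59

Calibration ends at 16:14 + 245 min = 20:19.
Packaging starts at 20:19 − 245 min = 16:14.
Calibration starts at 16:14 + 180 min = 19:14.
Assembly starts at 19:14 − 315 min = 13:59.
Stage 2 is bounded by assembly, so the latest it can start is 13:59.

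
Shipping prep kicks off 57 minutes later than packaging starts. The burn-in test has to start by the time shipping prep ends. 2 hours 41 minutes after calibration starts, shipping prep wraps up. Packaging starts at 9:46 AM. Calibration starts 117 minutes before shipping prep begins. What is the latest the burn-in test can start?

11:27 AM

Shipping prep starts at 9:46 AM + 57 min = 10:43 AM.
Calibration starts at 10:43 AM − 117 min = 8:46 AM.
Shipping prep ends at 8:46 AM + 161 min = 11:27 AM.
The burn-in test is bounded by shipping prep, so the latest it can start is 11:27 AM.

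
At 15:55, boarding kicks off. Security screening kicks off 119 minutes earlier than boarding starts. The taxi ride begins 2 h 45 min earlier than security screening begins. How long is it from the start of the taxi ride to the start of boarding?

Security screening starts at 15:55 − 119 min = 13:56.
The taxi ride starts at 13:56 − 165 min = 11:11.
From 11:11 to 15:55 is 4 h 44 min.

4 h 44 min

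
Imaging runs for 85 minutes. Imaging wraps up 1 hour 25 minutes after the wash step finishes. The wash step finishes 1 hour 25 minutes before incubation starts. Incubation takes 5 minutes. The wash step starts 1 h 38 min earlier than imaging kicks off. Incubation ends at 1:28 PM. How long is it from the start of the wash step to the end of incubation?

3 h 8 min

Incubation starts at 1:28 PM − 5 min = 1:23 PM.
The wash step ends at 1:23 PM − 85 min = 11:58 AM.
Imaging ends at 11:58 AM + 85 min = 1:23 PM.
Imaging starts at 1:23 PM − 85 min = 11:58 AM.
The wash step starts at 11:58 AM − 98 min = 10:20 AM.
From 10:20 AM to 1:28 PM is 3 h 8 min.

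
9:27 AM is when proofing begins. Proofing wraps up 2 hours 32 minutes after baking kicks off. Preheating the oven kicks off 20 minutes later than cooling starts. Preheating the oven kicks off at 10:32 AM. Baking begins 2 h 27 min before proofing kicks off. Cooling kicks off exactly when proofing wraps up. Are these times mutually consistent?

Baking starts at 9:27 AM − 147 min = 7:00 AM.
Proofing ends at 7:00 AM + 152 min = 9:32 AM.
So cooling starts at 9:32 AM.
Preheating the oven starts at 9:32 AM + 20 min = 9:52 AM.
But preheating the oven is also said to start at 10:32 AM — a 40-minute conflict.

No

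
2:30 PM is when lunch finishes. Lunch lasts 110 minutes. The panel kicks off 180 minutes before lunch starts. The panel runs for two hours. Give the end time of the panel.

Lunch starts at 2:30 PM − 110 min = 12:40 PM.
The panel starts at 12:40 PM − 180 min = 9:40 AM.
The panel ends at 9:40 AM + 120 min = 11:40 AM.

11:40 AM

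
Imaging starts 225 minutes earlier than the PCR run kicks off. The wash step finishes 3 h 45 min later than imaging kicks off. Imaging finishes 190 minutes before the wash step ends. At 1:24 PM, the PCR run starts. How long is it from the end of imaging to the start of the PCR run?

Imaging starts at 1:24 PM − 225 min = 9:39 AM.
The wash step ends at 9:39 AM + 225 min = 1:24 PM.
Imaging ends at 1:24 PM − 190 min = 10:14 AM.
From 10:14 AM to 1:24 PM is 3 hours 10 minutes.

3 hours 10 minutes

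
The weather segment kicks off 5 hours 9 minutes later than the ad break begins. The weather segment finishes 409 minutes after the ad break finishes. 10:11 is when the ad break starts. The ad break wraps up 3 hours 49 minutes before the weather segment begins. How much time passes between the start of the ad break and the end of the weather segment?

The weather segment starts at 10:11 + 309 min = 15:20.
The ad break ends at 15:20 − 229 min = 11:31.
The weather segment ends at 11:31 + 409 min = 18:20.
From 10:11 to 18:20 is 8 h 9 min.

8 h 9 min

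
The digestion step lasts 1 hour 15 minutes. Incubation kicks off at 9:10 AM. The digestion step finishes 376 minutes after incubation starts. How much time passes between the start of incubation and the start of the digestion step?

301 minutes

The digestion step ends at 9:10 AM + 376 min = 3:26 PM.
The digestion step starts at 3:26 PM − 75 min = 2:11 PM.
From 9:10 AM to 2:11 PM is 301 minutes.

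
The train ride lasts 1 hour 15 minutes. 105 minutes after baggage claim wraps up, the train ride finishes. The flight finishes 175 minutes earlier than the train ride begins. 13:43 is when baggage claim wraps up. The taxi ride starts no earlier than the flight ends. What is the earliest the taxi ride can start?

The train ride ends at 13:43 + 105 min = 15:28.
The train ride starts at 15:28 − 75 min = 14:13.
The flight ends at 14:13 − 175 min = 11:18.
The taxi ride is bounded by the flight, so the earliest it can start is 11:18.

11:18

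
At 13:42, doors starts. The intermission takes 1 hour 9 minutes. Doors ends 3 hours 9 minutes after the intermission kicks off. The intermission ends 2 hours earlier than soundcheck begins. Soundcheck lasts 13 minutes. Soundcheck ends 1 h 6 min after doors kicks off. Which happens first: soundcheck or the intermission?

Soundcheck ends at 13:42 + 66 min = 14:48.
Soundcheck starts at 14:48 − 13 min = 14:35.
The intermission ends at 14:35 − 120 min = 12:35.
The intermission starts at 12:35 − 69 min = 11:26.
Soundcheck starts at 14:35 and the intermission starts at 11:26, so the intermission is first.

the intermission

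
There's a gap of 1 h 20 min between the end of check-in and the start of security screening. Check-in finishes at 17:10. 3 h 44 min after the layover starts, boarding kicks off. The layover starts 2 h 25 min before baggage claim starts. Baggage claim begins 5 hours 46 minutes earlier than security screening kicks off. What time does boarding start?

14:03

Security screening starts at 17:10 + 80 min = 18:30.
Baggage claim starts at 18:30 − 346 min = 12:44.
The layover starts at 12:44 − 145 min = 10:19.
Boarding starts at 10:19 + 224 min = 14:03.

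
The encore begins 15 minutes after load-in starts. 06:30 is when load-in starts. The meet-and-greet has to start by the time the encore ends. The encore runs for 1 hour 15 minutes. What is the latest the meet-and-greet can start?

The encore starts at 06:30 + 15 min = 06:45.
The encore ends at 06:45 + 75 min = 08:00.
The meet-and-greet is bounded by the encore, so the latest it can start is 08:00.

08:00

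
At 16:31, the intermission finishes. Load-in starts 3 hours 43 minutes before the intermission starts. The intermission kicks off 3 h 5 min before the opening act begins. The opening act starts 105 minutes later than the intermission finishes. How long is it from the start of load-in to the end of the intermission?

The opening act starts at 16:31 + 105 min = 18:16.
The intermission starts at 18:16 − 185 min = 15:11.
Load-in starts at 15:11 − 223 min = 11:28.
From 11:28 to 16:31 is 5 h 3 min.

5 h 3 min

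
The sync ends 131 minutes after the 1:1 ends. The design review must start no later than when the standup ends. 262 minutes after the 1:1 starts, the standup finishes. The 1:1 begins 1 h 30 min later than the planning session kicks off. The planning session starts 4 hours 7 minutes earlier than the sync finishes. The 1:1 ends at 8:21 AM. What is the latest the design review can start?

The sync ends at 8:21 AM + 131 min = 10:32 AM.
The planning session starts at 10:32 AM − 247 min = 6:25 AM.
The 1:1 starts at 6:25 AM + 90 min = 7:55 AM.
The standup ends at 7:55 AM + 262 min = 12:17 PM.
The design review is bounded by the standup, so the latest it can start is 12:17 PM.

12:17 PM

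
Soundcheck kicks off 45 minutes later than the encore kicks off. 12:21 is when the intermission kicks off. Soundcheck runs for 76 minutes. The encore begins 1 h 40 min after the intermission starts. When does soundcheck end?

The encore starts at 12:21 + 100 min = 14:01.
Soundcheck starts at 14:01 + 45 min = 14:46.
Soundcheck ends at 14:46 + 76 min = 16:02.

16:02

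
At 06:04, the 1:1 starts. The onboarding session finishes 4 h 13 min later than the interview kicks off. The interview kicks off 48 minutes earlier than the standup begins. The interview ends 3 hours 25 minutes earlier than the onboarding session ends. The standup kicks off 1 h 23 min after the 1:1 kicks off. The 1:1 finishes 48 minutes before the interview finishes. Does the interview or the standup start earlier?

The standup starts at 06:04 + 83 min = 07:27.
The interview starts at 07:27 − 48 min = 06:39.
The interview starts at 06:39 and the standup starts at 07:27, so the interview is first.

the interview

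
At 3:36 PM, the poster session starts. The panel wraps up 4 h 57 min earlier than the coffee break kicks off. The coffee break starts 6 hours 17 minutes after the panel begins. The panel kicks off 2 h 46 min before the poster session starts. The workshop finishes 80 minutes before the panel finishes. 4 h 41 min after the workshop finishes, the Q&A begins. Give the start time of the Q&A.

The panel starts at 3:36 PM − 166 min = 12:50 PM.
The coffee break starts at 12:50 PM + 377 min = 7:07 PM.
The panel ends at 7:07 PM − 297 min = 2:10 PM.
The workshop ends at 2:10 PM − 80 min = 12:50 PM.
The Q&A starts at 12:50 PM + 281 min = 5:31 PM.

5:31 PM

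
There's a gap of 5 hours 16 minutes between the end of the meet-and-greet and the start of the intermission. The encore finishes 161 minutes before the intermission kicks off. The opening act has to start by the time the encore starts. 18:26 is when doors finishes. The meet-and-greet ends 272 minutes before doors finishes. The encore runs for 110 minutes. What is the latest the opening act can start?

The meet-and-greet ends at 18:26 − 272 min = 13:54.
The intermission starts at 13:54 + 316 min = 19:10.
The encore ends at 19:10 − 161 min = 16:29.
The encore starts at 16:29 − 110 min = 14:39.
The opening act is bounded by the encore, so the latest it can start is 14:39.

14:39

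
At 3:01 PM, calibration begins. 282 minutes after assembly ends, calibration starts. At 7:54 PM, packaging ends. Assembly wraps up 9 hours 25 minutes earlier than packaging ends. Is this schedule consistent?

No

Assembly ends at 7:54 PM − 565 min = 10:29 AM.
Calibration starts at 10:29 AM + 282 min = 3:11 PM.
But calibration is also said to start at 3:01 PM — a 10-minute conflict.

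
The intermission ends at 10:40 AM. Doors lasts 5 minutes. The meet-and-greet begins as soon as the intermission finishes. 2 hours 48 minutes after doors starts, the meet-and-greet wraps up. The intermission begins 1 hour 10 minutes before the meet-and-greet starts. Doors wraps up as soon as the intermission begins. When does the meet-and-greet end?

The meet-and-greet starts at 10:40 AM.
The intermission starts at 10:40 AM − 70 min = 9:30 AM.
So doors ends at 9:30 AM.
Doors starts at 9:30 AM − 5 min = 9:25 AM.
The meet-and-greet ends at 9:25 AM + 168 min = 12:13 PM.

12:13 PM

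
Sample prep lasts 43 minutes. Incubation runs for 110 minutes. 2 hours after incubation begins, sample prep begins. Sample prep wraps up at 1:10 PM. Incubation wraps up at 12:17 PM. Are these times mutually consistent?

Incubation starts at 12:17 PM − 110 min = 10:27 AM.
Sample prep starts at 10:27 AM + 120 min = 12:27 PM.
Sample prep ends at 12:27 PM + 43 min = 1:10 PM.
That matches the stated 1:10 PM, so the schedule is consistent.

Yes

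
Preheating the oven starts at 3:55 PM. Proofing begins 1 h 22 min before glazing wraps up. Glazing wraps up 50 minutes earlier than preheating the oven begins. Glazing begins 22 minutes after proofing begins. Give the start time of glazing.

2:05 PM

Glazing ends at 3:55 PM − 50 min = 3:05 PM.
Proofing starts at 3:05 PM − 82 min = 1:43 PM.
Glazing starts at 1:43 PM + 22 min = 2:05 PM.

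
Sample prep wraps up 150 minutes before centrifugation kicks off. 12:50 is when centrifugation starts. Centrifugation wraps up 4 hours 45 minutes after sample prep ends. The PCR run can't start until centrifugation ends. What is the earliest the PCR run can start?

Sample prep ends at 12:50 − 150 min = 10:20.
Centrifugation ends at 10:20 + 285 min = 15:05.
The PCR run is bounded by centrifugation, so the earliest it can start is 15:05.

15:05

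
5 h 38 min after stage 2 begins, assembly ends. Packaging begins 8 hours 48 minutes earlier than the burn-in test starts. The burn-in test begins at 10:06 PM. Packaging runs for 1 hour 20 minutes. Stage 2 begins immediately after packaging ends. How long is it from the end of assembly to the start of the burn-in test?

110 minutes

Packaging starts at 10:06 PM − 528 min = 1:18 PM.
Packaging ends at 1:18 PM + 80 min = 2:38 PM.
So stage 2 starts at 2:38 PM.
Assembly ends at 2:38 PM + 338 min = 8:16 PM.
From 8:16 PM to 10:06 PM is 110 minutes.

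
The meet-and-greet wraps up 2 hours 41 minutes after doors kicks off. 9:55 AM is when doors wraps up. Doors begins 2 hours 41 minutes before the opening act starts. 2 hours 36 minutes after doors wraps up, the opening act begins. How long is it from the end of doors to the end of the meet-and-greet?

The opening act starts at 9:55 AM + 156 min = 12:31 PM.
Doors starts at 12:31 PM − 161 min = 9:50 AM.
The meet-and-greet ends at 9:50 AM + 161 min = 12:31 PM.
From 9:55 AM to 12:31 PM is 156 minutes.

156 minutes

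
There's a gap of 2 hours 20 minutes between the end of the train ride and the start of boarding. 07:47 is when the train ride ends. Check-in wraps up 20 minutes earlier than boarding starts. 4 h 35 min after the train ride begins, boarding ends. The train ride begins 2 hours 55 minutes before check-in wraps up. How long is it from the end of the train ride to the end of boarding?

Boarding starts at 07:47 + 140 min = 10:07.
Check-in ends at 10:07 − 20 min = 09:47.
The train ride starts at 09:47 − 175 min = 06:52.
Boarding ends at 06:52 + 275 min = 11:27.
From 07:47 to 11:27 is 3 hours 40 minutes.

3 hours 40 minutes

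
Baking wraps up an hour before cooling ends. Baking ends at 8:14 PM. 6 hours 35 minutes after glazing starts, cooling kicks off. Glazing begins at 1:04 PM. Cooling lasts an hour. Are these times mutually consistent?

Cooling starts at 1:04 PM + 395 min = 7:39 PM.
Cooling ends at 7:39 PM + 60 min = 8:39 PM.
Baking ends at 8:39 PM − 60 min = 7:39 PM.
But baking is also said to end at 8:14 PM — a 35-minute conflict.

No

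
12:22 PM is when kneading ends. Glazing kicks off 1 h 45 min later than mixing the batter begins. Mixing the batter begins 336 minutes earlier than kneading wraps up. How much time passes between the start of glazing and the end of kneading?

3 h 51 min

Mixing the batter starts at 12:22 PM − 336 min = 6:46 AM.
Glazing starts at 6:46 AM + 105 min = 8:31 AM.
From 8:31 AM to 12:22 PM is 3 h 51 min.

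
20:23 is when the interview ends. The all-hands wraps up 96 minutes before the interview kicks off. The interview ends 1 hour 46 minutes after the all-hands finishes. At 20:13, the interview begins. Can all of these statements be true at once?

Yes

The all-hands ends at 20:13 − 96 min = 18:37.
The interview ends at 18:37 + 106 min = 20:23.
That matches the stated 20:23, so the schedule is consistent.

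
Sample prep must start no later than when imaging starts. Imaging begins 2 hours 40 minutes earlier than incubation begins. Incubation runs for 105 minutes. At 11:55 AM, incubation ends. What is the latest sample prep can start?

Incubation starts at 11:55 AM − 105 min = 10:10 AM.
Imaging starts at 10:10 AM − 160 min = 7:30 AM.
Sample prep is bounded by imaging, so the latest it can start is 7:30 AM.

7:30 AM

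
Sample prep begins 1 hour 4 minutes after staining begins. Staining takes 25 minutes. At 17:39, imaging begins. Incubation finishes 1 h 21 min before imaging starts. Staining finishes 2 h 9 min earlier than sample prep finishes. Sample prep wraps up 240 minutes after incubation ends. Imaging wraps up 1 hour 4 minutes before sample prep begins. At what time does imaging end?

17:44

Incubation ends at 17:39 − 81 min = 16:18.
Sample prep ends at 16:18 + 240 min = 20:18.
Staining ends at 20:18 − 129 min = 18:09.
Staining starts at 18:09 − 25 min = 17:44.
Sample prep starts at 17:44 + 64 min = 18:48.
Imaging ends at 18:48 − 64 min = 17:44.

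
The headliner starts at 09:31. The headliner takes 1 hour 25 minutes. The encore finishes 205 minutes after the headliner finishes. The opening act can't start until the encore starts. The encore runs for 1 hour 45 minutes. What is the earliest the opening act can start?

The headliner ends at 09:31 + 85 min = 10:56.
The encore ends at 10:56 + 205 min = 14:21.
The encore starts at 14:21 − 105 min = 12:36.
The opening act is bounded by the encore, so the earliest it can start is 12:36.

12:36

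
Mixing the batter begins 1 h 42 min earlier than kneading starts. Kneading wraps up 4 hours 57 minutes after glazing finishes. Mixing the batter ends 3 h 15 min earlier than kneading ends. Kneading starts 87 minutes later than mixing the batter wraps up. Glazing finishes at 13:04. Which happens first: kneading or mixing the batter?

mixing the batter

Kneading ends at 13:04 + 297 min = 18:01.
Mixing the batter ends at 18:01 − 195 min = 14:46.
Kneading starts at 14:46 + 87 min = 16:13.
Mixing the batter starts at 16:13 − 102 min = 14:31.
Kneading starts at 16:13 and mixing the batter starts at 14:31, so mixing the batter is first.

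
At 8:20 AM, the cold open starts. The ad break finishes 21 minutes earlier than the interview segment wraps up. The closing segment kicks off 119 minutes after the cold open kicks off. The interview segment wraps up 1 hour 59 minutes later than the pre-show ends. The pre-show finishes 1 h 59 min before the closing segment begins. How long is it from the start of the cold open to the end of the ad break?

1 hour 38 minutes

The closing segment starts at 8:20 AM + 119 min = 10:19 AM.
The pre-show ends at 10:19 AM − 119 min = 8:20 AM.
The interview segment ends at 8:20 AM + 119 min = 10:19 AM.
The ad break ends at 10:19 AM − 21 min = 9:58 AM.
From 8:20 AM to 9:58 AM is 1 hour 38 minutes.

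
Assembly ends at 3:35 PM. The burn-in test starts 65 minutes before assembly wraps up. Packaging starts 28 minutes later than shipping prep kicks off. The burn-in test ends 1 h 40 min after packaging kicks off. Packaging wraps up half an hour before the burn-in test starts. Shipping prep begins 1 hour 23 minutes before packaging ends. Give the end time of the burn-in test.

2:45 PM

The burn-in test starts at 3:35 PM − 65 min = 2:30 PM.
Packaging ends at 2:30 PM − 30 min = 2:00 PM.
Shipping prep starts at 2:00 PM − 83 min = 12:37 PM.
Packaging starts at 12:37 PM + 28 min = 1:05 PM.
The burn-in test ends at 1:05 PM + 100 min = 2:45 PM.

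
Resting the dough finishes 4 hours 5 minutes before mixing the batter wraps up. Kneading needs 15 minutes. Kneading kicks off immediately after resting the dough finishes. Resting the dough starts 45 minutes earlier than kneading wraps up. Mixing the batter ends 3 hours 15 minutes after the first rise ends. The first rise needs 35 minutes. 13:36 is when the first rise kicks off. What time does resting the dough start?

The first rise ends at 13:36 + 35 min = 14:11.
Mixing the batter ends at 14:11 + 195 min = 17:26.
Resting the dough ends at 17:26 − 245 min = 13:21.
So kneading starts at 13:21.
Kneading ends at 13:21 + 15 min = 13:36.
Resting the dough starts at 13:36 − 45 min = 12:51.

12:51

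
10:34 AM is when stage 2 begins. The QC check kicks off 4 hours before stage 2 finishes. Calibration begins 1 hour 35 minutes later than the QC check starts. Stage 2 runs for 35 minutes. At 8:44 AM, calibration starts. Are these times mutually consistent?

Stage 2 ends at 10:34 AM + 35 min = 11:09 AM.
The QC check starts at 11:09 AM − 240 min = 7:09 AM.
Calibration starts at 7:09 AM + 95 min = 8:44 AM.
That matches the stated 8:44 AM, so the schedule is consistent.

Yes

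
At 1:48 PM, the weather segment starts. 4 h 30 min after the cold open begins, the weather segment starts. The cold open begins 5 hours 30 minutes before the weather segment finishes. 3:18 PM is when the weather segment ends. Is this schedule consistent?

The cold open starts at 3:18 PM − 330 min = 9:48 AM.
The weather segment starts at 9:48 AM + 270 min = 2:18 PM.
But the weather segment is also said to start at 1:48 PM — a 30-minute conflict.

No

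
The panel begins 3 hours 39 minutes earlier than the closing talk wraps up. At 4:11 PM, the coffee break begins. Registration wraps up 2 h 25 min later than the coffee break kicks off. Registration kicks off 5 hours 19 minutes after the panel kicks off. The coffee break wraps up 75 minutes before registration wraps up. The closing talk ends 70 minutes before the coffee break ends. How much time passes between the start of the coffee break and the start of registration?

100 minutes

Registration ends at 4:11 PM + 145 min = 6:36 PM.
The coffee break ends at 6:36 PM − 75 min = 5:21 PM.
The closing talk ends at 5:21 PM − 70 min = 4:11 PM.
The panel starts at 4:11 PM − 219 min = 12:32 PM.
Registration starts at 12:32 PM + 319 min = 5:51 PM.
From 4:11 PM to 5:51 PM is 100 minutes.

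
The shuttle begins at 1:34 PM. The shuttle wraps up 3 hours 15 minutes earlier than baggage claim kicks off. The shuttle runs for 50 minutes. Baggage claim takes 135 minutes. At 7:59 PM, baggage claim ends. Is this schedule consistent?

No

Baggage claim starts at 7:59 PM − 135 min = 5:44 PM.
The shuttle ends at 5:44 PM − 195 min = 2:29 PM.
The shuttle starts at 2:29 PM − 50 min = 1:39 PM.
But the shuttle is also said to start at 1:34 PM — a 5-minute conflict.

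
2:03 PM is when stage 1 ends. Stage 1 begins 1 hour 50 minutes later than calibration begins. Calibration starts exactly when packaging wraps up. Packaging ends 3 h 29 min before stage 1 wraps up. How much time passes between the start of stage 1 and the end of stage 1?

Packaging ends at 2:03 PM − 209 min = 10:34 AM.
So calibration starts at 10:34 AM.
Stage 1 starts at 10:34 AM + 110 min = 12:24 PM.
From 12:24 PM to 2:03 PM is 1 hour 39 minutes.

1 hour 39 minutes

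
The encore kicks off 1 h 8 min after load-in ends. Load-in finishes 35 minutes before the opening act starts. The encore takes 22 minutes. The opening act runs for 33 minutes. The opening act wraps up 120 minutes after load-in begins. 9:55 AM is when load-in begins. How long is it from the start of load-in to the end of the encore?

The opening act ends at 9:55 AM + 120 min = 11:55 AM.
The opening act starts at 11:55 AM − 33 min = 11:22 AM.
Load-in ends at 11:22 AM − 35 min = 10:47 AM.
The encore starts at 10:47 AM + 68 min = 11:55 AM.
The encore ends at 11:55 AM + 22 min = 12:17 PM.
From 9:55 AM to 12:17 PM is 2 h 22 min.

2 h 22 min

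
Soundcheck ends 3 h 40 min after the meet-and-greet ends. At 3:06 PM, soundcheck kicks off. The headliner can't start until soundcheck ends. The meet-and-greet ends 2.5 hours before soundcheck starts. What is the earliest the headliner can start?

4:16 PM

The meet-and-greet ends at 3:06 PM − 150 min = 12:36 PM.
Soundcheck ends at 12:36 PM + 220 min = 4:16 PM.
The headliner is bounded by soundcheck, so the earliest it can start is 4:16 PM.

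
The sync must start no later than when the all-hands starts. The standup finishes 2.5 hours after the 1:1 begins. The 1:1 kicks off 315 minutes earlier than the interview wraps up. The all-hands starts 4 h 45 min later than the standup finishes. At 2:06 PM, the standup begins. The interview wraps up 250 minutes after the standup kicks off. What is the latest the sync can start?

8:16 PM

The interview ends at 2:06 PM + 250 min = 6:16 PM.
The 1:1 starts at 6:16 PM − 315 min = 1:01 PM.
The standup ends at 1:01 PM + 150 min = 3:31 PM.
The all-hands starts at 3:31 PM + 285 min = 8:16 PM.
The sync is bounded by the all-hands, so the latest it can start is 8:16 PM.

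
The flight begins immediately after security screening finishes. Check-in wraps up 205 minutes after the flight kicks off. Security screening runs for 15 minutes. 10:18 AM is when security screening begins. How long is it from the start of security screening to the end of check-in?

Security screening ends at 10:18 AM + 15 min = 10:33 AM.
So the flight starts at 10:33 AM.
Check-in ends at 10:33 AM + 205 min = 1:58 PM.
From 10:18 AM to 1:58 PM is 3 h 40 min.

3 h 40 min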